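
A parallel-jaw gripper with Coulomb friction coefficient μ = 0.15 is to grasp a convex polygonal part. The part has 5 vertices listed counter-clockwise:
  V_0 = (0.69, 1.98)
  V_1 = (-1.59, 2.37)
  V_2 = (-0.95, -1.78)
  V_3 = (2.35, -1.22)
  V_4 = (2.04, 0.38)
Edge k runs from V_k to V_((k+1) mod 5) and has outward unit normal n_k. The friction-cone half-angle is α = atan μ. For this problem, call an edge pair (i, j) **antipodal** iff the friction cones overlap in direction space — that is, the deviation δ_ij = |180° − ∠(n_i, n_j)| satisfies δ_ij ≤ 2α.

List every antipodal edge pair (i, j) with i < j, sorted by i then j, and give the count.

α = atan 0.15 = 8.53°;  2α = 17.06°
n_0 = (+0.1686, +0.9857)
n_1 = (-0.9883, -0.1524)
n_2 = (+0.1673, -0.9859)
n_3 = (+0.9817, +0.1902)
n_4 = (+0.7643, +0.6449)
  (0,1): δ = 71.53°  ·
  (0,2): δ = 19.34°  ·
  (0,3): δ = 110.67°  ·
  (0,4): δ = 139.86°  ·
  (1,2): δ = 89.14°  ·
  (1,3): δ = 2.20°  ✓
  (1,4): δ = 31.39°  ·
  (2,3): δ = 88.67°  ·
  (2,4): δ = 59.48°  ·
  (3,4): δ = 150.81°  ·
antipodal pairs: 1

count = 1; pairs: (1,3)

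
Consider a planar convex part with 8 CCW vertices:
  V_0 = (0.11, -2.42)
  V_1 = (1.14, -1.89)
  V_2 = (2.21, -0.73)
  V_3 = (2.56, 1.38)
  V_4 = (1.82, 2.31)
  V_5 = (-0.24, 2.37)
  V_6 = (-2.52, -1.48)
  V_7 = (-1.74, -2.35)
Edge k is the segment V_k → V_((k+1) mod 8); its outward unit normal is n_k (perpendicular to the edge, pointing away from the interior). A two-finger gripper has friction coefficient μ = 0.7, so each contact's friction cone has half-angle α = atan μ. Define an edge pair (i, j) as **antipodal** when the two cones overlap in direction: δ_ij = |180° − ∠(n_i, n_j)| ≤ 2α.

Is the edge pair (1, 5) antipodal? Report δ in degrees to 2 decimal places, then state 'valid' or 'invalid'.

α = atan 0.7 = 34.99°;  2α = 69.98°
edge 1: e_1 = (+1.07, +1.16);  n_1 = (+0.7350, -0.6780)
edge 5: e_5 = (-2.28, -3.85);  n_5 = (-0.8604, +0.5096)
∠(n_1, n_5) = 167.95°
δ = |180° − 167.95°| = 12.05°
12.05° ≤ 2α = 69.98°  →  valid

δ = 12.05°, valid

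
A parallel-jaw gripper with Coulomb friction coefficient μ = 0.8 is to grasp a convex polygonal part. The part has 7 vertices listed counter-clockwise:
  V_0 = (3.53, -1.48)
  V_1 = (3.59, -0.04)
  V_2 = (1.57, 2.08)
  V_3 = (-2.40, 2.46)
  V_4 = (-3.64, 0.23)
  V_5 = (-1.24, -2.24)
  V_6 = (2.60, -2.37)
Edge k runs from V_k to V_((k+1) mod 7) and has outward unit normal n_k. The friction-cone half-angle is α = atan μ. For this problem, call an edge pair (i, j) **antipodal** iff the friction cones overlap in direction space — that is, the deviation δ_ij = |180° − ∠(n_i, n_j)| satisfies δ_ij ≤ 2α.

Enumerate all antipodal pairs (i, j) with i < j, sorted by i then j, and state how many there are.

α = atan 0.8 = 38.66°;  2α = 77.32°
n_0 = (+0.9991, -0.0416)
n_1 = (+0.7240, +0.6898)
n_2 = (+0.0953, +0.9955)
n_3 = (-0.8740, +0.4860)
n_4 = (-0.7172, -0.6969)
n_5 = (-0.0338, -0.9994)
n_6 = (+0.6914, -0.7225)
  (0,1): δ = 134.00°  ·
  (0,2): δ = 93.08°  ·
  (0,3): δ = 26.69°  ✓
  (0,4): δ = 46.56°  ✓
  (0,5): δ = 90.45°  ·
  (0,6): δ = 136.13°  ·
  (1,2): δ = 139.08°  ·
  (1,3): δ = 72.69°  ✓
  (1,4): δ = 0.56°  ✓
  (1,5): δ = 44.44°  ✓
  (1,6): δ = 90.12°  ·
  (2,3): δ = 113.61°  ·
  (2,4): δ = 40.36°  ✓
  (2,5): δ = 3.53°  ✓
  (2,6): δ = 49.21°  ✓
  (3,4): δ = 106.75°  ·
  (3,5): δ = 62.86°  ✓
  (3,6): δ = 17.18°  ✓
  (4,5): δ = 136.12°  ·
  (4,6): δ = 90.44°  ·
  (5,6): δ = 134.32°  ·
antipodal pairs: 10

count = 10; pairs: (0,3), (0,4), (1,3), (1,4), (1,5), (2,4), (2,5), (2,6), (3,5), (3,6)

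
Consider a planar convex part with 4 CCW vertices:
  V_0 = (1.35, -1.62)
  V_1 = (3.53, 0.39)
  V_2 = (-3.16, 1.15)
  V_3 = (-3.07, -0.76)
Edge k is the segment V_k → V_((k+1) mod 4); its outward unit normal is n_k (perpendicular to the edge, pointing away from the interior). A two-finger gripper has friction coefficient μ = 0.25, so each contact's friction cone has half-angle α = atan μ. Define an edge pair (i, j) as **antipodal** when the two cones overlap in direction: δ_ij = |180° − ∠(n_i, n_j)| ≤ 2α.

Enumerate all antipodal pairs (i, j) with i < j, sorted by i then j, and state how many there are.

α = atan 0.25 = 14.04°;  2α = 28.07°
n_0 = (+0.6779, -0.7352)
n_1 = (+0.1129, +0.9936)
n_2 = (-0.9989, -0.0471)
n_3 = (-0.1910, -0.9816)
  (0,1): δ = 49.16°  ·
  (0,2): δ = 50.02°  ·
  (0,3): δ = 126.31°  ·
  (1,2): δ = 80.82°  ·
  (1,3): δ = 4.53°  ✓
  (2,3): δ = 103.71°  ·
antipodal pairs: 1

count = 1; pairs: (1,3)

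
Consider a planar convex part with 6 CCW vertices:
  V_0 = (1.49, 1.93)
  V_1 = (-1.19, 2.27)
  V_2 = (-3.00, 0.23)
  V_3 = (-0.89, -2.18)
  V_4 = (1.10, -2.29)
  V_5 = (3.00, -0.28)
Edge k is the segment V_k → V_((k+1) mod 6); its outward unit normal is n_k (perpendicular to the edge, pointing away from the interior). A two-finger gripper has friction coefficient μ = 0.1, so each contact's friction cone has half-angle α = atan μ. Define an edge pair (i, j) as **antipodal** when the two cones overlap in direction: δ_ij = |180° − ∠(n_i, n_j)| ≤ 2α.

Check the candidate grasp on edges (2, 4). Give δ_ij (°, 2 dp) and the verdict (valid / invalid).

α = atan 0.1 = 5.71°;  2α = 11.42°
edge 2: e_2 = (+2.11, -2.41);  n_2 = (-0.7524, -0.6587)
edge 4: e_4 = (+1.90, +2.01);  n_4 = (+0.7267, -0.6869)
∠(n_2, n_4) = 95.41°
δ = |180° − 95.41°| = 84.59°
84.59° > 2α = 11.42°  →  invalid

δ = 84.59°, invalid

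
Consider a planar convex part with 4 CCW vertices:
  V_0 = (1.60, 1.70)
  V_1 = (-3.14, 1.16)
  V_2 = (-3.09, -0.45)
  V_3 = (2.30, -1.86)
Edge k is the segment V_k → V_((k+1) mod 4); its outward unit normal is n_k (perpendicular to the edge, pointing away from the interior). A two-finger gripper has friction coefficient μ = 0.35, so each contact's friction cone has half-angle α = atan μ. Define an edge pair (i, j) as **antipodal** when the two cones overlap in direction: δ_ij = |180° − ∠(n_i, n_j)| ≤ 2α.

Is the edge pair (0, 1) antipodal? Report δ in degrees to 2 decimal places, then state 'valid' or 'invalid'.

δ = 94.72°, invalid

α = atan 0.35 = 19.29°;  2α = 38.58°
edge 0: e_0 = (-4.74, -0.54);  n_0 = (-0.1132, +0.9936)
edge 1: e_1 = (+0.05, -1.61);  n_1 = (-0.9995, -0.0310)
∠(n_0, n_1) = 85.28°
δ = |180° − 85.28°| = 94.72°
94.72° > 2α = 38.58°  →  invalid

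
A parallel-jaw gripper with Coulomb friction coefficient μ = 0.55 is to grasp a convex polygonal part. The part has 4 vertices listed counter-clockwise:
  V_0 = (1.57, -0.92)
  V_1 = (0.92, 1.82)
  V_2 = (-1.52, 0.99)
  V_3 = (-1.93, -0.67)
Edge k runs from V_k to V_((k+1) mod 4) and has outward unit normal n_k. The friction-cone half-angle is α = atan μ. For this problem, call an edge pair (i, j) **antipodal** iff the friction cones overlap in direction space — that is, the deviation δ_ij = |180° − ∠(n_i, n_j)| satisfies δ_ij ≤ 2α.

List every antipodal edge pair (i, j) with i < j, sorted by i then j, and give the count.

α = atan 0.55 = 28.81°;  2α = 57.62°
n_0 = (+0.9730, +0.2308)
n_1 = (-0.3220, +0.9467)
n_2 = (-0.9708, +0.2398)
n_3 = (-0.0712, -0.9975)
  (0,1): δ = 84.56°  ·
  (0,2): δ = 27.22°  ✓
  (0,3): δ = 72.57°  ·
  (1,2): δ = 122.66°  ·
  (1,3): δ = 22.87°  ✓
  (2,3): δ = 80.21°  ·
antipodal pairs: 2

count = 2; pairs: (0,2), (1,3)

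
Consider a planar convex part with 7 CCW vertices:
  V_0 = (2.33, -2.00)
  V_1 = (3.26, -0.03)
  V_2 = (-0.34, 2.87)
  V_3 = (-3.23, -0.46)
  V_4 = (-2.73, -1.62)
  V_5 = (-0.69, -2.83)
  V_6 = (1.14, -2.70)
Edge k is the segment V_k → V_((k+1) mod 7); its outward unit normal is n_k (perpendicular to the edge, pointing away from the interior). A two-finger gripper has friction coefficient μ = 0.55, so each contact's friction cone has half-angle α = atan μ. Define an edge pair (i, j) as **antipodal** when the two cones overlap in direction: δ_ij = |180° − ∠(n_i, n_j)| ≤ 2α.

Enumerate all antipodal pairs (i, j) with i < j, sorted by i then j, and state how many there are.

α = atan 0.55 = 28.81°;  2α = 57.62°
n_0 = (+0.9043, -0.4269)
n_1 = (+0.6273, +0.7788)
n_2 = (-0.7552, +0.6554)
n_3 = (-0.9183, -0.3958)
n_4 = (-0.5101, -0.8601)
n_5 = (+0.0709, -0.9975)
n_6 = (+0.5070, -0.8619)
  (0,1): δ = 103.58°  ·
  (0,2): δ = 15.68°  ✓
  (0,3): δ = 48.59°  ✓
  (0,4): δ = 84.60°  ·
  (0,5): δ = 119.33°  ·
  (0,6): δ = 145.74°  ·
  (1,2): δ = 92.10°  ·
  (1,3): δ = 27.83°  ✓
  (1,4): δ = 8.18°  ✓
  (1,5): δ = 42.92°  ✓
  (1,6): δ = 69.32°  ·
  (2,3): δ = 115.73°  ·
  (2,4): δ = 79.72°  ·
  (2,5): δ = 44.98°  ✓
  (2,6): δ = 18.58°  ✓
  (3,4): δ = 143.99°  ·
  (3,5): δ = 109.25°  ·
  (3,6): δ = 82.85°  ·
  (4,5): δ = 145.26°  ·
  (4,6): δ = 118.86°  ·
  (5,6): δ = 153.60°  ·
antipodal pairs: 7

count = 7; pairs: (0,2), (0,3), (1,3), (1,4), (1,5), (2,5), (2,6)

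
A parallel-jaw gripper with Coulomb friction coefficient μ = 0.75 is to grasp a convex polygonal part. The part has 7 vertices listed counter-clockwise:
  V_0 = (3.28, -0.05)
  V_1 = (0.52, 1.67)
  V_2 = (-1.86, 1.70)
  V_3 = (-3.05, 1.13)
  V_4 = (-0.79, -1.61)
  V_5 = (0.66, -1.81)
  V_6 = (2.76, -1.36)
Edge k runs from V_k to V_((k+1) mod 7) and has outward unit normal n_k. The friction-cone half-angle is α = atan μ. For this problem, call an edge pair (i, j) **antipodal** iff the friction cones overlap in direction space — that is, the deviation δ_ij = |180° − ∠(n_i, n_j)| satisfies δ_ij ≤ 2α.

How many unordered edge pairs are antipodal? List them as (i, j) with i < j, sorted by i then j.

count = 11; pairs: (0,3), (0,4), (0,5), (1,3), (1,4), (1,5), (1,6), (2,4), (2,5), (2,6), (3,6)

α = atan 0.75 = 36.87°;  2α = 73.74°
n_0 = (+0.5289, +0.8487)
n_1 = (+0.0126, +0.9999)
n_2 = (-0.4320, +0.9019)
n_3 = (-0.7714, -0.6363)
n_4 = (-0.1366, -0.9906)
n_5 = (+0.2095, -0.9778)
n_6 = (+0.9295, -0.3689)
  (0,1): δ = 148.79°  ·
  (0,2): δ = 122.48°  ·
  (0,3): δ = 18.55°  ✓
  (0,4): δ = 24.08°  ✓
  (0,5): δ = 44.03°  ✓
  (0,6): δ = 100.28°  ·
  (1,2): δ = 153.68°  ·
  (1,3): δ = 49.76°  ✓
  (1,4): δ = 7.13°  ✓
  (1,5): δ = 12.82°  ✓
  (1,6): δ = 69.07°  ✓
  (2,3): δ = 76.08°  ·
  (2,4): δ = 33.45°  ✓
  (2,5): δ = 13.50°  ✓
  (2,6): δ = 42.76°  ✓
  (3,4): δ = 137.37°  ·
  (3,5): δ = 117.42°  ·
  (3,6): δ = 61.17°  ✓
  (4,5): δ = 160.05°  ·
  (4,6): δ = 103.80°  ·
  (5,6): δ = 123.75°  ·
antipodal pairs: 11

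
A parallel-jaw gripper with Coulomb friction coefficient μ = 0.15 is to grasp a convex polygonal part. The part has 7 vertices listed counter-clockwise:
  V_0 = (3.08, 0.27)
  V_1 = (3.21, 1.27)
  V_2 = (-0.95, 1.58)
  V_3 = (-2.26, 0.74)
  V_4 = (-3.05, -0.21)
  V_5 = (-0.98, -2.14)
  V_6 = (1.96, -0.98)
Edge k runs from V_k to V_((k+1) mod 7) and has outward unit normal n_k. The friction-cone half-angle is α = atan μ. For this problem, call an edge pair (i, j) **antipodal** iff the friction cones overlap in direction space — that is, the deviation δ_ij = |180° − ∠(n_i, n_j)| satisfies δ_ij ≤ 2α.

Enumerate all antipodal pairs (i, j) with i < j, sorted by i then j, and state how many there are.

α = atan 0.15 = 8.53°;  2α = 17.06°
n_0 = (+0.9917, -0.1289)
n_1 = (+0.0743, +0.9972)
n_2 = (-0.5398, +0.8418)
n_3 = (-0.7689, +0.6394)
n_4 = (-0.6819, -0.7314)
n_5 = (+0.3670, -0.9302)
n_6 = (+0.7448, -0.6673)
  (0,1): δ = 86.85°  ·
  (0,2): δ = 49.92°  ·
  (0,3): δ = 32.34°  ·
  (0,4): δ = 54.41°  ·
  (0,5): δ = 118.94°  ·
  (0,6): δ = 145.55°  ·
  (1,2): δ = 143.07°  ·
  (1,3): δ = 125.48°  ·
  (1,4): δ = 38.73°  ·
  (1,5): δ = 25.79°  ·
  (1,6): δ = 52.40°  ·
  (2,3): δ = 162.42°  ·
  (2,4): δ = 75.66°  ·
  (2,5): δ = 11.14°  ✓
  (2,6): δ = 15.47°  ✓
  (3,4): δ = 93.25°  ·
  (3,5): δ = 28.72°  ·
  (3,6): δ = 2.11°  ✓
  (4,5): δ = 115.47°  ·
  (4,6): δ = 88.86°  ·
  (5,6): δ = 153.39°  ·
antipodal pairs: 3

count = 3; pairs: (2,5), (2,6), (3,6)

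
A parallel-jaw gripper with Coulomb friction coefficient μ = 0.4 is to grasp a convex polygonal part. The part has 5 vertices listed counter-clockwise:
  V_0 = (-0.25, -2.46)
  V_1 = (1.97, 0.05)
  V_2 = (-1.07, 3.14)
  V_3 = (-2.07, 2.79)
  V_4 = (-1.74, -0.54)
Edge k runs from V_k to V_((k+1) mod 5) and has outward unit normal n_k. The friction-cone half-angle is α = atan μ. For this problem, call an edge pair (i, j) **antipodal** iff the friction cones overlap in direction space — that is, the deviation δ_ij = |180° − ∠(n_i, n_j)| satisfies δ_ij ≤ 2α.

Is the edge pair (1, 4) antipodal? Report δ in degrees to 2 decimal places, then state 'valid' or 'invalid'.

δ = 6.72°, valid

α = atan 0.4 = 21.80°;  2α = 43.60°
edge 1: e_1 = (-3.04, +3.09);  n_1 = (+0.7129, +0.7013)
edge 4: e_4 = (+1.49, -1.92);  n_4 = (-0.7900, -0.6131)
∠(n_1, n_4) = 173.28°
δ = |180° − 173.28°| = 6.72°
6.72° ≤ 2α = 43.60°  →  valid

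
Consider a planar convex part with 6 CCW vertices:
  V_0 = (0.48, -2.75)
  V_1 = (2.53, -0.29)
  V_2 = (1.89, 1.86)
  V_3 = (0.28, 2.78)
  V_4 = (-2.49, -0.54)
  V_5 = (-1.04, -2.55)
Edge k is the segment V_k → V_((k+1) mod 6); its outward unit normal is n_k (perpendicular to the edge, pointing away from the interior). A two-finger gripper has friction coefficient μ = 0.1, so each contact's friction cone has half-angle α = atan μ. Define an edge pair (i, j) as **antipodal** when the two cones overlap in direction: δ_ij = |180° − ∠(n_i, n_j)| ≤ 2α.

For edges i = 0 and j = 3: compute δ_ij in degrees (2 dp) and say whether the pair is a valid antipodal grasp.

δ = 0.03°, valid

α = atan 0.1 = 5.71°;  2α = 11.42°
edge 0: e_0 = (+2.05, +2.46);  n_0 = (+0.7682, -0.6402)
edge 3: e_3 = (-2.77, -3.32);  n_3 = (-0.7678, +0.6406)
∠(n_0, n_3) = 179.97°
δ = |180° − 179.97°| = 0.03°
0.03° ≤ 2α = 11.42°  →  valid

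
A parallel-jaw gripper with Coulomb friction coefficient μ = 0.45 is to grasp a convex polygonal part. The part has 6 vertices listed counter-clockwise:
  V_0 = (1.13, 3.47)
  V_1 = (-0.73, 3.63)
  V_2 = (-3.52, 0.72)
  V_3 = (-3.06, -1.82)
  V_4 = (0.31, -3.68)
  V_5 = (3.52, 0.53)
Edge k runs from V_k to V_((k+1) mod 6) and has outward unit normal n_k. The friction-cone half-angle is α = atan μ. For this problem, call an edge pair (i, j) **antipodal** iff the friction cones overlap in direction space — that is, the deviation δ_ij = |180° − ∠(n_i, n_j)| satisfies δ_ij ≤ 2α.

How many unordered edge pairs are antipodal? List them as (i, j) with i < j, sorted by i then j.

α = atan 0.45 = 24.23°;  2α = 48.46°
n_0 = (+0.0857, +0.9963)
n_1 = (-0.7218, +0.6921)
n_2 = (-0.9840, -0.1782)
n_3 = (-0.4832, -0.8755)
n_4 = (+0.7952, -0.6063)
n_5 = (+0.7760, +0.6308)
  (0,1): δ = 128.88°  ·
  (0,2): δ = 74.82°  ·
  (0,3): δ = 23.98°  ✓
  (0,4): δ = 57.59°  ·
  (0,5): δ = 134.03°  ·
  (1,2): δ = 125.94°  ·
  (1,3): δ = 75.10°  ·
  (1,4): δ = 6.47°  ✓
  (1,5): δ = 82.90°  ·
  (2,3): δ = 129.16°  ·
  (2,4): δ = 47.59°  ✓
  (2,5): δ = 28.84°  ✓
  (3,4): δ = 98.43°  ·
  (3,5): δ = 22.00°  ✓
  (4,5): δ = 103.57°  ·
antipodal pairs: 5

count = 5; pairs: (0,3), (1,4), (2,4), (2,5), (3,5)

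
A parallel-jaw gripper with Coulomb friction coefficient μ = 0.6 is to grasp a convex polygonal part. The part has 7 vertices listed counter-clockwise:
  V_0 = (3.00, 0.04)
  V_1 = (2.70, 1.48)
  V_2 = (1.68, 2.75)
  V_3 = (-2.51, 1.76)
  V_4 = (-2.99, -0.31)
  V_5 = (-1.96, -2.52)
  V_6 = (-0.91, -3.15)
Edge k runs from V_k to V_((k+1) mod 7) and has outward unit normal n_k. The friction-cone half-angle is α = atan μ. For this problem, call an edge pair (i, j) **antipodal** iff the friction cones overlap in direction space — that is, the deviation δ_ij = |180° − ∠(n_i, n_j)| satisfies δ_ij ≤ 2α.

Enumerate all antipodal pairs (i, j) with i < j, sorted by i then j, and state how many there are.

α = atan 0.6 = 30.96°;  2α = 61.93°
n_0 = (+0.9790, +0.2040)
n_1 = (+0.7797, +0.6262)
n_2 = (-0.2299, +0.9732)
n_3 = (-0.9742, +0.2259)
n_4 = (-0.9064, -0.4224)
n_5 = (-0.5145, -0.8575)
n_6 = (+0.6322, -0.7748)
  (0,1): δ = 153.00°  ·
  (0,2): δ = 88.47°  ·
  (0,3): δ = 24.82°  ✓
  (0,4): δ = 13.22°  ✓
  (0,5): δ = 47.27°  ✓
  (0,6): δ = 117.44°  ·
  (1,2): δ = 115.48°  ·
  (1,3): δ = 51.82°  ✓
  (1,4): δ = 13.78°  ✓
  (1,5): δ = 20.27°  ✓
  (1,6): δ = 90.44°  ·
  (2,3): δ = 116.35°  ·
  (2,4): δ = 78.31°  ·
  (2,5): δ = 44.26°  ✓
  (2,6): δ = 25.92°  ✓
  (3,4): δ = 141.96°  ·
  (3,5): δ = 107.91°  ·
  (3,6): δ = 37.74°  ✓
  (4,5): δ = 145.95°  ·
  (4,6): δ = 75.78°  ·
  (5,6): δ = 109.83°  ·
antipodal pairs: 9

count = 9; pairs: (0,3), (0,4), (0,5), (1,3), (1,4), (1,5), (2,5), (2,6), (3,6)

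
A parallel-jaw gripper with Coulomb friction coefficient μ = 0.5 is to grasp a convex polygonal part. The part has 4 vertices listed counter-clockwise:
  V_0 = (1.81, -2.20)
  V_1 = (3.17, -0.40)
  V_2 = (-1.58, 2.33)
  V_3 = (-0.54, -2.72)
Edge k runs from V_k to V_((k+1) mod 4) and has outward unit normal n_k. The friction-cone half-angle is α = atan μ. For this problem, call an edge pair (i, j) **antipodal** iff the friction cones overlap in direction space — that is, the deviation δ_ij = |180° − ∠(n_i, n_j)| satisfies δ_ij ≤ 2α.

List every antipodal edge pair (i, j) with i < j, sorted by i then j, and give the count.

α = atan 0.5 = 26.57°;  2α = 53.13°
n_0 = (+0.7979, -0.6028)
n_1 = (+0.4983, +0.8670)
n_2 = (-0.9794, -0.2017)
n_3 = (+0.2161, -0.9764)
  (0,1): δ = 82.81°  ·
  (0,2): δ = 48.71°  ✓
  (0,3): δ = 139.55°  ·
  (1,2): δ = 48.48°  ✓
  (1,3): δ = 42.36°  ✓
  (2,3): δ = 89.16°  ·
antipodal pairs: 3

count = 3; pairs: (0,2), (1,2), (1,3)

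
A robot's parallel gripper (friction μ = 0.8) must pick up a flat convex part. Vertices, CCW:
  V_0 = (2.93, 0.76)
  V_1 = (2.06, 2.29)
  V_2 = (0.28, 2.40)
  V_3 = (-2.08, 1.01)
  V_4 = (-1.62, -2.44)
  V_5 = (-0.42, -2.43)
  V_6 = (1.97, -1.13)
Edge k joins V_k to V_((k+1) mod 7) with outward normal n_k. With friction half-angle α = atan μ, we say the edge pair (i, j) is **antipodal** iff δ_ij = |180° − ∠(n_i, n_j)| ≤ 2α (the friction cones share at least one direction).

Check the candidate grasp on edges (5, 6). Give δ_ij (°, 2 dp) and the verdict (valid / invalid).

α = atan 0.8 = 38.66°;  2α = 77.32°
edge 5: e_5 = (+2.39, +1.30);  n_5 = (+0.4778, -0.8785)
edge 6: e_6 = (+0.96, +1.89);  n_6 = (+0.8916, -0.4529)
∠(n_5, n_6) = 34.53°
δ = |180° − 34.53°| = 145.47°
145.47° > 2α = 77.32°  →  invalid

δ = 145.47°, invalid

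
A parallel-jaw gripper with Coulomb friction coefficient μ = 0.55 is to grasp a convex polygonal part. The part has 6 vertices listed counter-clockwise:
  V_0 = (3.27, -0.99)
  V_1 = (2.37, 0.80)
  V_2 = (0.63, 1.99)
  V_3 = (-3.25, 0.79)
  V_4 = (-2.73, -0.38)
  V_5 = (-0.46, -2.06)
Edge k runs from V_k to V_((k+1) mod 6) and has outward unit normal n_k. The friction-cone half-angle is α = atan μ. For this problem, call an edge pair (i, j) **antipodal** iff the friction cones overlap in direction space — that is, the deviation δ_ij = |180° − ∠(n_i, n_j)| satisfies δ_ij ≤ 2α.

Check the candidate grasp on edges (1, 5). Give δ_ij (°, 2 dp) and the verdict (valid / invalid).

δ = 50.37°, valid

α = atan 0.55 = 28.81°;  2α = 57.62°
edge 1: e_1 = (-1.74, +1.19);  n_1 = (+0.5645, +0.8254)
edge 5: e_5 = (+3.73, +1.07);  n_5 = (+0.2757, -0.9612)
∠(n_1, n_5) = 129.63°
δ = |180° − 129.63°| = 50.37°
50.37° ≤ 2α = 57.62°  →  valid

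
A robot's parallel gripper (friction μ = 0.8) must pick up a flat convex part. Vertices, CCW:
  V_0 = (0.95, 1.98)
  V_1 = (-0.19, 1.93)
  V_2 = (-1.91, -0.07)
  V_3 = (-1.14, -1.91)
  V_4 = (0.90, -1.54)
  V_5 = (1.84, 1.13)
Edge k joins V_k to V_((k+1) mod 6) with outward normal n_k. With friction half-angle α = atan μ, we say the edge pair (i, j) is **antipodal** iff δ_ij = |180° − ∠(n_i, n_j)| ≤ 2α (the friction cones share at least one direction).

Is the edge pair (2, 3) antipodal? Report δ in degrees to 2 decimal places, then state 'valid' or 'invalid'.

α = atan 0.8 = 38.66°;  2α = 77.32°
edge 2: e_2 = (+0.77, -1.84);  n_2 = (-0.9225, -0.3860)
edge 3: e_3 = (+2.04, +0.37);  n_3 = (+0.1785, -0.9839)
∠(n_2, n_3) = 77.57°
δ = |180° − 77.57°| = 102.43°
102.43° > 2α = 77.32°  →  invalid

δ = 102.43°, invalid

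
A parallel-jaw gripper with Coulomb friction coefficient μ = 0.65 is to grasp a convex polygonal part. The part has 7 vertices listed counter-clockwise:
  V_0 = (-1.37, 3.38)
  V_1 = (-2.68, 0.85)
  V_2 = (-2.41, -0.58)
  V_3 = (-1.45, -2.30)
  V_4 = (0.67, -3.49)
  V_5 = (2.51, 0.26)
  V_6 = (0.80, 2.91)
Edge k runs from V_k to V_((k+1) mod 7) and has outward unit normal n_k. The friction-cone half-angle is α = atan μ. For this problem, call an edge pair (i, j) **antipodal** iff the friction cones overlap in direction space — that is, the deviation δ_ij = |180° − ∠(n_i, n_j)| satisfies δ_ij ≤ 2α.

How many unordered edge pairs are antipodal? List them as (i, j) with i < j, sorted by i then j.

count = 9; pairs: (0,4), (0,5), (1,4), (1,5), (2,4), (2,5), (2,6), (3,5), (3,6)

α = atan 0.65 = 33.02°;  2α = 66.05°
n_0 = (-0.8880, +0.4598)
n_1 = (-0.9826, -0.1855)
n_2 = (-0.8732, -0.4874)
n_3 = (-0.4895, -0.8720)
n_4 = (+0.8978, -0.4405)
n_5 = (+0.8403, +0.5422)
n_6 = (+0.2117, +0.9773)
  (0,1): δ = 141.93°  ·
  (0,2): δ = 123.46°  ·
  (0,3): δ = 91.93°  ·
  (0,4): δ = 1.24°  ✓
  (0,5): δ = 60.21°  ✓
  (0,6): δ = 105.15°  ·
  (1,2): δ = 161.52°  ·
  (1,3): δ = 130.00°  ·
  (1,4): δ = 36.83°  ✓
  (1,5): δ = 22.14°  ✓
  (1,6): δ = 67.09°  ·
  (2,3): δ = 148.47°  ·
  (2,4): δ = 55.30°  ✓
  (2,5): δ = 3.67°  ✓
  (2,6): δ = 48.61°  ✓
  (3,4): δ = 86.83°  ·
  (3,5): δ = 27.86°  ✓
  (3,6): δ = 17.09°  ✓
  (4,5): δ = 121.03°  ·
  (4,6): δ = 76.09°  ·
  (5,6): δ = 135.05°  ·
antipodal pairs: 9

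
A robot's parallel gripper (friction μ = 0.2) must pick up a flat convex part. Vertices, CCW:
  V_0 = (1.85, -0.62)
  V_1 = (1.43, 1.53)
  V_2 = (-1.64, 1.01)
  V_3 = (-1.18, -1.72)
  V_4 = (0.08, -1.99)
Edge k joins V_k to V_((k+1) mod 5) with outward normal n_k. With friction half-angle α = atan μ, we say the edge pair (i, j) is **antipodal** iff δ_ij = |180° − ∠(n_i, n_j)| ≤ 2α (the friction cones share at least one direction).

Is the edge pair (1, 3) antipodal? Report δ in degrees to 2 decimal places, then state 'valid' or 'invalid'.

δ = 21.71°, valid

α = atan 0.2 = 11.31°;  2α = 22.62°
edge 1: e_1 = (-3.07, -0.52);  n_1 = (-0.1670, +0.9860)
edge 3: e_3 = (+1.26, -0.27);  n_3 = (-0.2095, -0.9778)
∠(n_1, n_3) = 158.29°
δ = |180° − 158.29°| = 21.71°
21.71° ≤ 2α = 22.62°  →  valid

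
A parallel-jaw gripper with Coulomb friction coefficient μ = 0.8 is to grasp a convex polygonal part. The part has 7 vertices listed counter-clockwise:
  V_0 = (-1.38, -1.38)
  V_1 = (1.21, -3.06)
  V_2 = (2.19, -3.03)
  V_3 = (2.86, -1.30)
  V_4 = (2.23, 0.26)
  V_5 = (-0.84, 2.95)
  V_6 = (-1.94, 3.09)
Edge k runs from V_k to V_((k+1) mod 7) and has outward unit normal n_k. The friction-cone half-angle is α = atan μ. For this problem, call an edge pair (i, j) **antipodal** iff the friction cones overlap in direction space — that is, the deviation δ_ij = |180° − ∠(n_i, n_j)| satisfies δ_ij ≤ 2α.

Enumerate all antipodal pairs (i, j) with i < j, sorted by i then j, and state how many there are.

α = atan 0.8 = 38.66°;  2α = 77.32°
n_0 = (-0.5442, -0.8390)
n_1 = (+0.0306, -0.9995)
n_2 = (+0.9325, -0.3611)
n_3 = (+0.9272, +0.3745)
n_4 = (+0.6590, +0.7521)
n_5 = (+0.1263, +0.9920)
n_6 = (-0.9922, -0.1243)
  (0,1): δ = 145.28°  ·
  (0,2): δ = 78.20°  ·
  (0,3): δ = 35.04°  ✓
  (0,4): δ = 8.26°  ✓
  (0,5): δ = 25.72°  ✓
  (0,6): δ = 130.11°  ·
  (1,2): δ = 112.92°  ·
  (1,3): δ = 69.76°  ✓
  (1,4): δ = 42.98°  ✓
  (1,5): δ = 9.01°  ✓
  (1,6): δ = 95.39°  ·
  (2,3): δ = 136.84°  ·
  (2,4): δ = 110.05°  ·
  (2,5): δ = 76.08°  ✓
  (2,6): δ = 28.31°  ✓
  (3,4): δ = 153.22°  ·
  (3,5): δ = 119.24°  ·
  (3,6): δ = 14.85°  ✓
  (4,5): δ = 146.03°  ·
  (4,6): δ = 41.63°  ✓
  (5,6): δ = 75.61°  ✓
antipodal pairs: 11

count = 11; pairs: (0,3), (0,4), (0,5), (1,3), (1,4), (1,5), (2,5), (2,6), (3,6), (4,6), (5,6)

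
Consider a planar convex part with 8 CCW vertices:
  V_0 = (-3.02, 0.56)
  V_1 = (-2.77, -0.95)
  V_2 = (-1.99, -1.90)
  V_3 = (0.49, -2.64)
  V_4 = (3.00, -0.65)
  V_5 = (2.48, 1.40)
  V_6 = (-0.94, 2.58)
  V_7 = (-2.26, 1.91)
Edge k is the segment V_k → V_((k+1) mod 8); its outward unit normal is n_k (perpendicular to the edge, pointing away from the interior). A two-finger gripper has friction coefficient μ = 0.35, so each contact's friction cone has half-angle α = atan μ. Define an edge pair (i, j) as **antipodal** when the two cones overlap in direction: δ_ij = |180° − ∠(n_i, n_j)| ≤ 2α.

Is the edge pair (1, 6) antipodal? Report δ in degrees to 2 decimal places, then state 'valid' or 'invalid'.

δ = 77.52°, invalid

α = atan 0.35 = 19.29°;  2α = 38.58°
edge 1: e_1 = (+0.78, -0.95);  n_1 = (-0.7729, -0.6346)
edge 6: e_6 = (-1.32, -0.67);  n_6 = (-0.4526, +0.8917)
∠(n_1, n_6) = 102.48°
δ = |180° − 102.48°| = 77.52°
77.52° > 2α = 38.58°  →  invalid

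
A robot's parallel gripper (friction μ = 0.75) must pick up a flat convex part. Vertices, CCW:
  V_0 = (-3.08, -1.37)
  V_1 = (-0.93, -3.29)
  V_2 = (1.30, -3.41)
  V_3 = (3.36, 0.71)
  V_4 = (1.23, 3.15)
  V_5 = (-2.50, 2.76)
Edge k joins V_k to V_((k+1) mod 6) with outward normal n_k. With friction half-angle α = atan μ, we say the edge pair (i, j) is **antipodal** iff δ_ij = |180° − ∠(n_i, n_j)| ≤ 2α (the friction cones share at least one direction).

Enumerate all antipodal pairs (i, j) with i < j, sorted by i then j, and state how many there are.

count = 7; pairs: (0,3), (0,4), (1,3), (1,4), (2,4), (2,5), (3,5)

α = atan 0.75 = 36.87°;  2α = 73.74°
n_0 = (-0.6661, -0.7459)
n_1 = (-0.0537, -0.9986)
n_2 = (+0.8944, -0.4472)
n_3 = (+0.7533, +0.6576)
n_4 = (-0.1040, +0.9946)
n_5 = (-0.9903, +0.1391)
  (0,1): δ = 141.31°  ·
  (0,2): δ = 74.80°  ·
  (0,3): δ = 7.12°  ✓
  (0,4): δ = 47.73°  ✓
  (0,5): δ = 123.77°  ·
  (1,2): δ = 113.48°  ·
  (1,3): δ = 45.80°  ✓
  (1,4): δ = 9.05°  ✓
  (1,5): δ = 85.09°  ·
  (2,3): δ = 112.32°  ·
  (2,4): δ = 57.47°  ✓
  (2,5): δ = 18.57°  ✓
  (3,4): δ = 125.15°  ·
  (3,5): δ = 49.11°  ✓
  (4,5): δ = 103.96°  ·
antipodal pairs: 7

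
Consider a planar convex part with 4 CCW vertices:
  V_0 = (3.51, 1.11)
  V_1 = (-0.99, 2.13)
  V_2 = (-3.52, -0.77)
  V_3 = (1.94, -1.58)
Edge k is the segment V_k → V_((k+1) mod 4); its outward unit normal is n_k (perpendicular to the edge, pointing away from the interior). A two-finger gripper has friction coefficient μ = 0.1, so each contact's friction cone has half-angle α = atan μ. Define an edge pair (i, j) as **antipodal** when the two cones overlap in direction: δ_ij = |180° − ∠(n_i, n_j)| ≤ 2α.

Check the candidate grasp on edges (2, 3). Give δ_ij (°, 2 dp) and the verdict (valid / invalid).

α = atan 0.1 = 5.71°;  2α = 11.42°
edge 2: e_2 = (+5.46, -0.81);  n_2 = (-0.1467, -0.9892)
edge 3: e_3 = (+1.57, +2.69);  n_3 = (+0.8637, -0.5041)
∠(n_2, n_3) = 68.17°
δ = |180° − 68.17°| = 111.83°
111.83° > 2α = 11.42°  →  invalid

δ = 111.83°, invalid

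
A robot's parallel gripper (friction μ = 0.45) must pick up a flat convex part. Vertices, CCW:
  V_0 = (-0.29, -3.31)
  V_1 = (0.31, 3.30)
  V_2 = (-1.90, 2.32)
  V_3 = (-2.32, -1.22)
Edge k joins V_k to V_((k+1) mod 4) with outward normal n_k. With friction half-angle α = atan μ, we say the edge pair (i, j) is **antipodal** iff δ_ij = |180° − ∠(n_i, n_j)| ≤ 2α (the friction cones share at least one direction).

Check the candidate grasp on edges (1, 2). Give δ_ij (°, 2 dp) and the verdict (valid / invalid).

α = atan 0.45 = 24.23°;  2α = 48.46°
edge 1: e_1 = (-2.21, -0.98);  n_1 = (-0.4054, +0.9142)
edge 2: e_2 = (-0.42, -3.54);  n_2 = (-0.9930, +0.1178)
∠(n_1, n_2) = 59.32°
δ = |180° − 59.32°| = 120.68°
120.68° > 2α = 48.46°  →  invalid

δ = 120.68°, invalid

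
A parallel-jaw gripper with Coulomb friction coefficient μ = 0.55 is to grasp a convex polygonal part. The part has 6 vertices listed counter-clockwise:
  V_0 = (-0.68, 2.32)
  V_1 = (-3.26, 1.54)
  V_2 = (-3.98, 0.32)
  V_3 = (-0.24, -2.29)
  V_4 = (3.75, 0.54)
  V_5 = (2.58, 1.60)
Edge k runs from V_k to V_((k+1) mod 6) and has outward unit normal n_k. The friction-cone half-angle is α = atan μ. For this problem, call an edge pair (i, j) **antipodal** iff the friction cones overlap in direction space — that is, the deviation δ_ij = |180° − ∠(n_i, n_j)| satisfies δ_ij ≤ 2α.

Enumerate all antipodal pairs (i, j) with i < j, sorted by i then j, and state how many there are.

α = atan 0.55 = 28.81°;  2α = 57.62°
n_0 = (-0.2894, +0.9572)
n_1 = (-0.8612, +0.5083)
n_2 = (-0.5723, -0.8201)
n_3 = (+0.5785, -0.8157)
n_4 = (+0.6714, +0.7411)
n_5 = (+0.2157, +0.9765)
  (0,1): δ = 137.37°  ·
  (0,2): δ = 51.73°  ✓
  (0,3): δ = 18.53°  ✓
  (0,4): δ = 121.00°  ·
  (0,5): δ = 150.72°  ·
  (1,2): δ = 94.36°  ·
  (1,3): δ = 24.11°  ✓
  (1,4): δ = 78.37°  ·
  (1,5): δ = 108.09°  ·
  (2,3): δ = 109.74°  ·
  (2,4): δ = 7.27°  ✓
  (2,5): δ = 22.46°  ✓
  (3,4): δ = 77.52°  ·
  (3,5): δ = 47.80°  ✓
  (4,5): δ = 150.28°  ·
antipodal pairs: 6

count = 6; pairs: (0,2), (0,3), (1,3), (2,4), (2,5), (3,5)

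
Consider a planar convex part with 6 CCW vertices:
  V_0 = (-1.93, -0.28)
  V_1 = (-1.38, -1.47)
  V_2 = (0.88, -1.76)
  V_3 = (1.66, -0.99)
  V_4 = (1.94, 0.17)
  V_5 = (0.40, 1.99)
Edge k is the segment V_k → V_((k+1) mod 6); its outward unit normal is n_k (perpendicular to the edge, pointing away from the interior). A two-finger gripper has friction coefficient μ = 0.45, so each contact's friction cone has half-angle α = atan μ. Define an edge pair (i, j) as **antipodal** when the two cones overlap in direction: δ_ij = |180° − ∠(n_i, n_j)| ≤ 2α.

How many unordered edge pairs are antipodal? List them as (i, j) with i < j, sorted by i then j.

count = 5; pairs: (0,3), (0,4), (1,4), (2,5), (3,5)

α = atan 0.45 = 24.23°;  2α = 48.46°
n_0 = (-0.9077, -0.4195)
n_1 = (-0.1273, -0.9919)
n_2 = (+0.7025, -0.7117)
n_3 = (+0.9721, -0.2346)
n_4 = (+0.7634, +0.6459)
n_5 = (-0.6978, +0.7163)
  (0,1): δ = 122.12°  ·
  (0,2): δ = 70.18°  ·
  (0,3): δ = 38.38°  ✓
  (0,4): δ = 15.43°  ✓
  (0,5): δ = 109.45°  ·
  (1,2): δ = 128.06°  ·
  (1,3): δ = 96.26°  ·
  (1,4): δ = 42.45°  ✓
  (1,5): δ = 51.56°  ·
  (2,3): δ = 148.20°  ·
  (2,4): δ = 94.39°  ·
  (2,5): δ = 0.38°  ✓
  (3,4): δ = 126.19°  ·
  (3,5): δ = 32.18°  ✓
  (4,5): δ = 85.98°  ·
antipodal pairs: 5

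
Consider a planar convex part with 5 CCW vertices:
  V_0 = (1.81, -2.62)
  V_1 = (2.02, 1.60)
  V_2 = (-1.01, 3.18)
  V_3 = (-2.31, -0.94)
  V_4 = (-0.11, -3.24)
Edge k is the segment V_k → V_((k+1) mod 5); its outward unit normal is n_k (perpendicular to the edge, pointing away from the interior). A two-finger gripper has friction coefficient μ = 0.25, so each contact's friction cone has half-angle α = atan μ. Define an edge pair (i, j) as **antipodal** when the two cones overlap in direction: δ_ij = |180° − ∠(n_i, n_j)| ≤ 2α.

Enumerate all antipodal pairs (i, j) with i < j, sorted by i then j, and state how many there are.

count = 2; pairs: (0,2), (1,3)

α = atan 0.25 = 14.04°;  2α = 28.07°
n_0 = (+0.9988, -0.0497)
n_1 = (+0.4624, +0.8867)
n_2 = (-0.9537, +0.3009)
n_3 = (-0.7226, -0.6912)
n_4 = (+0.3073, -0.9516)
  (0,1): δ = 114.69°  ·
  (0,2): δ = 14.66°  ✓
  (0,3): δ = 46.58°  ·
  (0,4): δ = 110.74°  ·
  (1,2): δ = 79.97°  ·
  (1,3): δ = 18.73°  ✓
  (1,4): δ = 45.44°  ·
  (2,3): δ = 118.76°  ·
  (2,4): δ = 54.59°  ·
  (3,4): δ = 115.83°  ·
antipodal pairs: 2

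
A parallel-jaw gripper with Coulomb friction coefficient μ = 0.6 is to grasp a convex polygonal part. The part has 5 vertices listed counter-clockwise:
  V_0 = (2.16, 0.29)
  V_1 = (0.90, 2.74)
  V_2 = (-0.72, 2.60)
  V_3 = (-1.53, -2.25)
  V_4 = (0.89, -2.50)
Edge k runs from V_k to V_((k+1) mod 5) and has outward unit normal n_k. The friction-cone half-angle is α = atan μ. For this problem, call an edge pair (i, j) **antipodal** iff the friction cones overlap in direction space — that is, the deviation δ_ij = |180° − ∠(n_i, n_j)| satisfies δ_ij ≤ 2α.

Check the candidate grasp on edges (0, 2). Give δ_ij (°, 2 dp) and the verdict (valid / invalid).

δ = 36.70°, valid

α = atan 0.6 = 30.96°;  2α = 61.93°
edge 0: e_0 = (-1.26, +2.45);  n_0 = (+0.8893, +0.4573)
edge 2: e_2 = (-0.81, -4.85);  n_2 = (-0.9863, +0.1647)
∠(n_0, n_2) = 143.30°
δ = |180° − 143.30°| = 36.70°
36.70° ≤ 2α = 61.93°  →  valid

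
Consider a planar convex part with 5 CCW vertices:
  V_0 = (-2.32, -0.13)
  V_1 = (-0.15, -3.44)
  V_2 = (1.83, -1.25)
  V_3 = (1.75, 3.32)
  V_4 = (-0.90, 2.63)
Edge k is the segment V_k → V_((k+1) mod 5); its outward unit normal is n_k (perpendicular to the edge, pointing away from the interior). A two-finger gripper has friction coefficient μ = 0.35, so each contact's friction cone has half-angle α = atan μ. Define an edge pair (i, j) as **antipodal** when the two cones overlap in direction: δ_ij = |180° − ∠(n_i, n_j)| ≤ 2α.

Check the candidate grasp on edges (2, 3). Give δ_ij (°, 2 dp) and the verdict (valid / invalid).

α = atan 0.35 = 19.29°;  2α = 38.58°
edge 2: e_2 = (-0.08, +4.57);  n_2 = (+0.9998, +0.0175)
edge 3: e_3 = (-2.65, -0.69);  n_3 = (-0.2520, +0.9677)
∠(n_2, n_3) = 103.59°
δ = |180° − 103.59°| = 76.41°
76.41° > 2α = 38.58°  →  invalid

δ = 76.41°, invalid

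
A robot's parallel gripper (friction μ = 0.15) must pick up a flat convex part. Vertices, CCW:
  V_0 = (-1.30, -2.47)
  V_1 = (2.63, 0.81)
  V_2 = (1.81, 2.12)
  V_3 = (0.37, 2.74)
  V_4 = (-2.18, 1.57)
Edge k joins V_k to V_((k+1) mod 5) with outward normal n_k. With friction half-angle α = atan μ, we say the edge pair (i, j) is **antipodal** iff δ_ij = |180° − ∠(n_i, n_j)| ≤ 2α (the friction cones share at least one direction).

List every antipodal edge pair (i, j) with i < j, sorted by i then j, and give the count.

α = atan 0.15 = 8.53°;  2α = 17.06°
n_0 = (+0.6408, -0.7677)
n_1 = (+0.8476, +0.5306)
n_2 = (+0.3955, +0.9185)
n_3 = (-0.4170, +0.9089)
n_4 = (-0.9771, -0.2128)
  (0,1): δ = 97.80°  ·
  (0,2): δ = 63.14°  ·
  (0,3): δ = 15.20°  ✓
  (0,4): δ = 62.44°  ·
  (1,2): δ = 145.34°  ·
  (1,3): δ = 97.40°  ·
  (1,4): δ = 19.76°  ·
  (2,3): δ = 132.06°  ·
  (2,4): δ = 54.42°  ·
  (3,4): δ = 102.36°  ·
antipodal pairs: 1

count = 1; pairs: (0,3)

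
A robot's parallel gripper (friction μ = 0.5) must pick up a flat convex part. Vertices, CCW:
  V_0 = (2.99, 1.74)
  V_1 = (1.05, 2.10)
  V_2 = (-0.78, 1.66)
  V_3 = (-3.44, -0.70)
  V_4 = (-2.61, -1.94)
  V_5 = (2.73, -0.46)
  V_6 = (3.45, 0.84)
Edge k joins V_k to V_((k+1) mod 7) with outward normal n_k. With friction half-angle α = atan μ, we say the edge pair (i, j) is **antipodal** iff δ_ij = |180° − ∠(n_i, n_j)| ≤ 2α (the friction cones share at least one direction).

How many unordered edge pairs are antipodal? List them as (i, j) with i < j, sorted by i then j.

α = atan 0.5 = 26.57°;  2α = 53.13°
n_0 = (+0.1825, +0.9832)
n_1 = (-0.2338, +0.9723)
n_2 = (-0.6637, +0.7480)
n_3 = (-0.8310, -0.5562)
n_4 = (+0.2671, -0.9637)
n_5 = (+0.8748, -0.4845)
n_6 = (+0.8904, +0.4551)
  (0,1): δ = 155.97°  ·
  (0,2): δ = 127.91°  ·
  (0,3): δ = 45.69°  ✓
  (0,4): δ = 26.00°  ✓
  (0,5): δ = 71.53°  ·
  (0,6): δ = 127.58°  ·
  (1,2): δ = 151.94°  ·
  (1,3): δ = 69.72°  ·
  (1,4): δ = 1.97°  ✓
  (1,5): δ = 47.50°  ✓
  (1,6): δ = 103.55°  ·
  (2,3): δ = 97.78°  ·
  (2,4): δ = 26.09°  ✓
  (2,5): δ = 19.44°  ✓
  (2,6): δ = 75.49°  ·
  (3,4): δ = 108.31°  ·
  (3,5): δ = 62.78°  ·
  (3,6): δ = 6.72°  ✓
  (4,5): δ = 134.47°  ·
  (4,6): δ = 78.42°  ·
  (5,6): δ = 123.95°  ·
antipodal pairs: 7

count = 7; pairs: (0,3), (0,4), (1,4), (1,5), (2,4), (2,5), (3,6)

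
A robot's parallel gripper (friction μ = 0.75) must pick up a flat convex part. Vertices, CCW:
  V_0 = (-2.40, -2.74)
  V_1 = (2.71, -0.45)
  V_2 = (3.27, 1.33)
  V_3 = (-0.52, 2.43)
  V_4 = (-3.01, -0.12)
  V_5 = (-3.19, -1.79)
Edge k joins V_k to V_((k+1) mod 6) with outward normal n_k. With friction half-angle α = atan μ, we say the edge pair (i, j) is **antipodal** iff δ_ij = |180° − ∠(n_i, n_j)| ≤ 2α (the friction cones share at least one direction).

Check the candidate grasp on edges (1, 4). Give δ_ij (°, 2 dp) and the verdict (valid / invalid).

δ = 11.31°, valid

α = atan 0.75 = 36.87°;  2α = 73.74°
edge 1: e_1 = (+0.56, +1.78);  n_1 = (+0.9539, -0.3001)
edge 4: e_4 = (-0.18, -1.67);  n_4 = (-0.9942, +0.1072)
∠(n_1, n_4) = 168.69°
δ = |180° − 168.69°| = 11.31°
11.31° ≤ 2α = 73.74°  →  valid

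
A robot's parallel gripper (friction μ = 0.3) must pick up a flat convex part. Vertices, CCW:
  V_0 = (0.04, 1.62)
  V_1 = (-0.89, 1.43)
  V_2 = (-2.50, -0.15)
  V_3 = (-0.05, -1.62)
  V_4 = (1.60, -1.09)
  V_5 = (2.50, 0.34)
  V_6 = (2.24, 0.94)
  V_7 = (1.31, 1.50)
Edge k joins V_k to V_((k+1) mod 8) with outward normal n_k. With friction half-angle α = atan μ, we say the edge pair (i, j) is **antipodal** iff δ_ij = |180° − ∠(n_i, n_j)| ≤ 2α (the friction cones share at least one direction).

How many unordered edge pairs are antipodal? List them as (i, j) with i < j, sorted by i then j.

α = atan 0.3 = 16.70°;  2α = 33.40°
n_0 = (-0.2002, +0.9798)
n_1 = (-0.7004, +0.7137)
n_2 = (-0.5145, -0.8575)
n_3 = (+0.3058, -0.9521)
n_4 = (+0.8463, -0.5327)
n_5 = (+0.9176, +0.3976)
n_6 = (+0.5158, +0.8567)
n_7 = (+0.0941, +0.9956)
  (0,1): δ = 147.09°  ·
  (0,2): δ = 42.51°  ·
  (0,3): δ = 6.26°  ✓
  (0,4): δ = 46.27°  ·
  (0,5): δ = 101.88°  ·
  (0,6): δ = 137.40°  ·
  (0,7): δ = 163.06°  ·
  (1,2): δ = 75.42°  ·
  (1,3): δ = 26.65°  ✓
  (1,4): δ = 13.35°  ✓
  (1,5): δ = 68.97°  ·
  (1,6): δ = 104.48°  ·
  (1,7): δ = 130.14°  ·
  (2,3): δ = 131.23°  ·
  (2,4): δ = 91.22°  ·
  (2,5): δ = 35.61°  ·
  (2,6): δ = 0.09°  ✓
  (2,7): δ = 25.57°  ✓
  (3,4): δ = 139.99°  ·
  (3,5): δ = 84.38°  ·
  (3,6): δ = 48.86°  ·
  (3,7): δ = 23.21°  ✓
  (4,5): δ = 124.39°  ·
  (4,6): δ = 88.87°  ·
  (4,7): δ = 63.21°  ·
  (5,6): δ = 144.48°  ·
  (5,7): δ = 118.83°  ·
  (6,7): δ = 154.34°  ·
antipodal pairs: 6

count = 6; pairs: (0,3), (1,3), (1,4), (2,6), (2,7), (3,7)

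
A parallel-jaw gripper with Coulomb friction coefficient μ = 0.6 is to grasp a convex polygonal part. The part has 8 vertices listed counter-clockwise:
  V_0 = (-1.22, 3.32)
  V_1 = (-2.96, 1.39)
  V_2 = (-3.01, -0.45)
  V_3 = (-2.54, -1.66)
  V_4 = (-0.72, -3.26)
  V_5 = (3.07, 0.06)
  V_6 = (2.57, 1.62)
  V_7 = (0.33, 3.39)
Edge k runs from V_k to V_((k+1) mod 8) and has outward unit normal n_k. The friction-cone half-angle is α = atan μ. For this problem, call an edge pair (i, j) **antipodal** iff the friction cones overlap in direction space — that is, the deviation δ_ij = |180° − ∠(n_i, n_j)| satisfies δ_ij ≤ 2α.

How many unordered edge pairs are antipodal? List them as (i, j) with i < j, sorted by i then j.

α = atan 0.6 = 30.96°;  2α = 61.93°
n_0 = (-0.7427, +0.6696)
n_1 = (-0.9996, +0.0272)
n_2 = (-0.9321, -0.3621)
n_3 = (-0.6603, -0.7510)
n_4 = (+0.6589, -0.7522)
n_5 = (+0.9523, +0.3052)
n_6 = (+0.6200, +0.7846)
n_7 = (-0.0451, +0.9990)
  (0,1): δ = 139.52°  ·
  (0,2): δ = 116.74°  ·
  (0,3): δ = 89.28°  ·
  (0,4): δ = 6.75°  ✓
  (0,5): δ = 59.81°  ✓
  (0,6): δ = 93.72°  ·
  (0,7): δ = 134.62°  ·
  (1,2): δ = 157.22°  ·
  (1,3): δ = 129.76°  ·
  (1,4): δ = 47.23°  ✓
  (1,5): δ = 19.33°  ✓
  (1,6): δ = 53.24°  ✓
  (1,7): δ = 94.14°  ·
  (2,3): δ = 152.55°  ·
  (2,4): δ = 70.01°  ·
  (2,5): δ = 3.46°  ✓
  (2,6): δ = 30.46°  ✓
  (2,7): δ = 71.36°  ·
  (3,4): δ = 97.46°  ·
  (3,5): δ = 30.91°  ✓
  (3,6): δ = 3.00°  ✓
  (3,7): δ = 43.91°  ✓
  (4,5): δ = 113.45°  ·
  (4,6): δ = 79.53°  ·
  (4,7): δ = 38.63°  ✓
  (5,6): δ = 146.09°  ·
  (5,7): δ = 105.19°  ·
  (6,7): δ = 139.10°  ·
antipodal pairs: 11

count = 11; pairs: (0,4), (0,5), (1,4), (1,5), (1,6), (2,5), (2,6), (3,5), (3,6), (3,7), (4,7)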